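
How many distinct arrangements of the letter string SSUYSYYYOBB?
11! / (4! × 1! × 1! × 3! × 2!) = 138600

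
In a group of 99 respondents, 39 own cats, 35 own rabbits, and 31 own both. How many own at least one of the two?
|A∪B| = |A| + |B| - |A∩B| = 39 + 35 - 31 = 43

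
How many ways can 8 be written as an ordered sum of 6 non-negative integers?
C(8+6-1, 6-1) = C(13, 5) = 1287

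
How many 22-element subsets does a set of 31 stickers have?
C(31,22) = 31!/(22!×9!) = 20160075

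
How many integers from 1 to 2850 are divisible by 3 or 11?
⌊2850/3⌋ + ⌊2850/11⌋ - ⌊2850/33⌋ = 950 + 259 - 86 = 1123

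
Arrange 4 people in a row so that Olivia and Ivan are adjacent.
Treat as block: (4-1)! × 2! = 6 × 2 = 12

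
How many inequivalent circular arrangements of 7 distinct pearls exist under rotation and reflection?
(7-1)!/2 = 720/2 = 360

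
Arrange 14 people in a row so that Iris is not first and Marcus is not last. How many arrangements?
By inclusion-exclusion: 14! - 2×(14-1)! + (14-2)! = 87178291200 - 12454041600 + 479001600 = 75203251200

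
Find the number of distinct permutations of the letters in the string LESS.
4! / (1! × 1! × 2!) = 12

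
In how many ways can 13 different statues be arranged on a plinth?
13! = 6227020800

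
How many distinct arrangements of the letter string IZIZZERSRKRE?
12! / (2! × 3! × 2! × 1! × 3! × 1!) = 3326400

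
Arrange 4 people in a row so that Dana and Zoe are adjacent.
Treat as block: (4-1)! × 2! = 6 × 2 = 12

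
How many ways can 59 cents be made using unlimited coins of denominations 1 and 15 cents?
Coefficient of x^59 in 1/(1-x^1) · 1/(1-x^15). Use j coins of 15 for j = 0..⌊59/15⌋ = 3, the rest in 1s: 3 + 1 = 4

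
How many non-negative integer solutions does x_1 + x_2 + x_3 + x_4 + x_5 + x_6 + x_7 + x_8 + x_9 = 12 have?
C(12+9-1, 9-1) = C(20, 8) = 125970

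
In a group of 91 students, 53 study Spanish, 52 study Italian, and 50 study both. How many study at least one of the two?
|A∪B| = |A| + |B| - |A∩B| = 53 + 52 - 50 = 55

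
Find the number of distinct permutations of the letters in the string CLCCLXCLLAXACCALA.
17! / (2! × 6! × 4! × 5!) = 85765680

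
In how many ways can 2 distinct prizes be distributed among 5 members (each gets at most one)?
P(5,2) = 5!/(5-2)! = 20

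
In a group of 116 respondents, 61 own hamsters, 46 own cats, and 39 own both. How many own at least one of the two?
|A∪B| = |A| + |B| - |A∩B| = 61 + 46 - 39 = 68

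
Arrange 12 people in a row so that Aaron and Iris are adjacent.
Treat as block: (12-1)! × 2! = 39916800 × 2 = 79833600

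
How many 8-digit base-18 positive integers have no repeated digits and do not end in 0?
Last digit: 17 nonzero choices. First digit: 16 (nonzero, ≠last). Middle 6: P(16,6) = 5765760. Total = 1568286720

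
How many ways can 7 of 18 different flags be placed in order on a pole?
P(18,7) = 18!/(18-7)! = 160392960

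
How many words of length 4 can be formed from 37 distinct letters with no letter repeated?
P(37,4) = 37!/(37-4)! = 1585080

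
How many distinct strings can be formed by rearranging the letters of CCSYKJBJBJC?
11! / (1! × 1! × 3! × 3! × 1! × 2!) = 554400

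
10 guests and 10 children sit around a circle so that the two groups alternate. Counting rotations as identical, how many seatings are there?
Fix one of the guests: (10-1)! ways for the remaining guests, × 10! ways for the children = 362880 × 3628800 = 1316818944000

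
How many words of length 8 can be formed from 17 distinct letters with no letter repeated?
P(17,8) = 17!/(17-8)! = 980179200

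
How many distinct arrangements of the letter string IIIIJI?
6! / (1! × 5!) = 6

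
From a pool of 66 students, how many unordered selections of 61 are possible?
C(66,61) = 66!/(61!×5!) = 8936928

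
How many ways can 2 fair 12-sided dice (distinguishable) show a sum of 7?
Coefficient of x^7 in (x + x² + ... + x^12)^2. By inclusion-exclusion on dice exceeding 12: Σ_j (-1)^j C(2,j)·C(7-1-12j, 1) = C(2,0)·C(6,1) = 1·6 = 6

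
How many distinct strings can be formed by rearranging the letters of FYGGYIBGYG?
10! / (1! × 4! × 1! × 3! × 1!) = 25200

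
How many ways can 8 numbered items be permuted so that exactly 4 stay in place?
Choose the 4 fixed points C(8,4) = 70, derange the rest: !4 = Σ_{j=0}^{4} (-1)^j·4!/j! = 24 - 24 + 12 - 4 + 1 = 9. Product = 70 × 9 = 630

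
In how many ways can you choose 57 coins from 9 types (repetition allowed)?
C(57+9-1, 9-1) = C(65, 8) = 5047381560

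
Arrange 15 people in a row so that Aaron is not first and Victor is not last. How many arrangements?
By inclusion-exclusion: 15! - 2×(15-1)! + (15-2)! = 1307674368000 - 174356582400 + 6227020800 = 1139544806400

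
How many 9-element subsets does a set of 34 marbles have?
C(34,9) = 34!/(9!×25!) = 52451256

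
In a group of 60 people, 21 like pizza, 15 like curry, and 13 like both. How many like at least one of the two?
|A∪B| = |A| + |B| - |A∩B| = 21 + 15 - 13 = 23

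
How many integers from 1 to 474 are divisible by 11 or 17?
⌊474/11⌋ + ⌊474/17⌋ - ⌊474/187⌋ = 43 + 27 - 2 = 68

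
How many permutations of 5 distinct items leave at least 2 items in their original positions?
Exactly j fixed points: C(5,j)·!(5-j); sum over j ≥ 2 (derangement numbers via !m = (m-1)·(!(m-1) + !(m-2)): !0..!3 = 1, 0, 1, 2). Σ_{j=2}^{5} C(5,j)·!(5-j) = C(5,2)·!3 + C(5,3)·!2 + C(5,4)·!1 + C(5,5)·!0 = 10·2 + 10·1 + 5·0 + 1·1 = 31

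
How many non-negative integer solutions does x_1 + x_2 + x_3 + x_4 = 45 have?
C(45+4-1, 4-1) = C(48, 3) = 17296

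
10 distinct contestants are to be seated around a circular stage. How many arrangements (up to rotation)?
Circular: fix one position, arrange the rest. (10-1)! = 362880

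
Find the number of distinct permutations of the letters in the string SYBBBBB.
7! / (1! × 5! × 1!) = 42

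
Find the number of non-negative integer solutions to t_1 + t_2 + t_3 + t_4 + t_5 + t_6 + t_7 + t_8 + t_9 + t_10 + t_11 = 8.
C(8+11-1, 11-1) = C(18, 10) = 43758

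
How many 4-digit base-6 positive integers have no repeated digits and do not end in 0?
Last digit: 5 nonzero choices. First digit: 4 (nonzero, ≠last). Middle 2: P(4,2) = 12. Total = 240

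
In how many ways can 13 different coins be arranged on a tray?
13! = 6227020800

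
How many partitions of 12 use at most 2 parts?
By conjugation, equals partitions of 12 into parts ≤ 2. Let r_j(i) = number of partitions of i into parts ≤ j, for i = 0..12. r_1(i) = 1 for all i; r_j(i) = r_{j-1}(i) + r_j(i-j). Rows j = 2..2: ≤2: 1 1 2 2 3 3 4 4 5 5 6 6 7. r_2(12) = 7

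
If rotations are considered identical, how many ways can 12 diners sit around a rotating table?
Circular: fix one position, arrange the rest. (12-1)! = 39916800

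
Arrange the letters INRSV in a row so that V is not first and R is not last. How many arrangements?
By inclusion-exclusion: 5! - 2×(5-1)! + (5-2)! = 120 - 48 + 6 = 78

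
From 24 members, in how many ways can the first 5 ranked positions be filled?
P(24,5) = 24!/(24-5)! = 5100480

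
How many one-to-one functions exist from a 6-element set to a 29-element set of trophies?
P(29,6) = 29!/(29-6)! = 342014400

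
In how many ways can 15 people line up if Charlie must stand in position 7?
Fix one position: (15-1)! = 87178291200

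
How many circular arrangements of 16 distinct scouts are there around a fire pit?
Circular: fix one position, arrange the rest. (16-1)! = 1307674368000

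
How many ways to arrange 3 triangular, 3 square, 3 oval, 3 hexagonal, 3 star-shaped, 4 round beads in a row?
19! / (3! × 3! × 3! × 3! × 3! × 4!) = 651819168000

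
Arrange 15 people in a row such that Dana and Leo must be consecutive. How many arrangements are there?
Treat the 2 as one block: (15-2+1)! × 2! = 87178291200 × 2 = 174356582400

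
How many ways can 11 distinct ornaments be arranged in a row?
11! = 39916800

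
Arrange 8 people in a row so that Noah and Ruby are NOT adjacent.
Total - adjacent = 8! - (8-1)!×2 = 40320 - 10080 = 30240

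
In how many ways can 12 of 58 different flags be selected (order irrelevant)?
C(58,12) = 58!/(12!×46!) = 891794789340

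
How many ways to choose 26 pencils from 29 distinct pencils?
C(29,26) = 29!/(26!×3!) = 3654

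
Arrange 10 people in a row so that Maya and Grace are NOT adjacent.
Total - adjacent = 10! - (10-1)!×2 = 3628800 - 725760 = 2903040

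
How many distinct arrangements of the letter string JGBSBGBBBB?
10! / (1! × 1! × 6! × 2!) = 2520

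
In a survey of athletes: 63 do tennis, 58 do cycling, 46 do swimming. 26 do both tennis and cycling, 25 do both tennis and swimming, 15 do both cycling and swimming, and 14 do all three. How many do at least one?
|A∪B∪C| = 63+58+46-26-25-15+14 = 115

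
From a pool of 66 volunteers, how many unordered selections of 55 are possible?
C(66,55) = 66!/(55!×11!) = 1074082795968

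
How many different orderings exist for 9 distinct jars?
9! = 362880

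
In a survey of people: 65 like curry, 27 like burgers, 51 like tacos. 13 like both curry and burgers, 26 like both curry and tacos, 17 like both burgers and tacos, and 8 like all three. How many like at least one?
|A∪B∪C| = 65+27+51-13-26-17+8 = 95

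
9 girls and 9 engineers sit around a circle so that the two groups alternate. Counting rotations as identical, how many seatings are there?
Fix one of the girls: (9-1)! ways for the remaining girls, × 9! ways for the engineers = 40320 × 362880 = 14631321600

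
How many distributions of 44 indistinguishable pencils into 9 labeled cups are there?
C(44+9-1, 9-1) = C(52, 8) = 752538150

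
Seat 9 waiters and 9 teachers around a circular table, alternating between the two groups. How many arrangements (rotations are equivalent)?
Fix one of the waiters: (9-1)! ways for the remaining waiters, × 9! ways for the teachers = 40320 × 362880 = 14631321600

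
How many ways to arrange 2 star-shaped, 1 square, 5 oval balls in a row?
8! / (2! × 1! × 5!) = 168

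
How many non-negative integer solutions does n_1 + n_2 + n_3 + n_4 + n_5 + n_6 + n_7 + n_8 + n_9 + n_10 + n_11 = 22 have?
C(22+11-1, 11-1) = C(32, 10) = 64512240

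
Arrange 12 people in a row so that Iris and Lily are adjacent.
Treat as block: (12-1)! × 2! = 39916800 × 2 = 79833600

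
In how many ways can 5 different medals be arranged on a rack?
5! = 120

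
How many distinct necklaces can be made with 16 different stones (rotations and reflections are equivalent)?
(16-1)!/2 = 1307674368000/2 = 653837184000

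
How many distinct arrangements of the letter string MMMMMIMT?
8! / (6! × 1! × 1!) = 56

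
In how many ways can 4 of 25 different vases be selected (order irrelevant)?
C(25,4) = 25!/(4!×21!) = 12650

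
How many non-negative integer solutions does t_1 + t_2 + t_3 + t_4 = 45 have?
C(45+4-1, 4-1) = C(48, 3) = 17296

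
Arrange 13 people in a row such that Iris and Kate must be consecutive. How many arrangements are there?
Treat the 2 as one block: (13-2+1)! × 2! = 479001600 × 2 = 958003200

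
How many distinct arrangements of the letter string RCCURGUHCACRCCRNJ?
17! / (1! × 6! × 1! × 1! × 1! × 1! × 2! × 4!) = 10291881600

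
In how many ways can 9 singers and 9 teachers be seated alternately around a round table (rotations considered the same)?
Fix one of the singers: (9-1)! ways for the remaining singers, × 9! ways for the teachers = 40320 × 362880 = 14631321600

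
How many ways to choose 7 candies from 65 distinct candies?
C(65,7) = 65!/(7!×58!) = 696190560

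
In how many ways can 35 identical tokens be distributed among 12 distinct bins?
C(35+12-1, 12-1) = C(46, 11) = 13340783196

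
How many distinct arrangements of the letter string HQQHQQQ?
7! / (2! × 5!) = 21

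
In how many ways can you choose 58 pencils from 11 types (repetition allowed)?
C(58+11-1, 11-1) = C(68, 10) = 290752384208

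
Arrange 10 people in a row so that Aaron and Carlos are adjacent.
Treat as block: (10-1)! × 2! = 362880 × 2 = 725760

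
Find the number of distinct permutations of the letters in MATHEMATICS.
11! / (2! × 2! × 2! × 1! × 1! × 1! × 1! × 1!) = 4989600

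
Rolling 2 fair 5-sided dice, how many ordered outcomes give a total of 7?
Coefficient of x^7 in (x + x² + ... + x^5)^2. By inclusion-exclusion on dice exceeding 5: Σ_j (-1)^j C(2,j)·C(7-1-5j, 1) = C(2,0)·C(6,1) - C(2,1)·C(1,1) = 1·6 - 2·1 = 4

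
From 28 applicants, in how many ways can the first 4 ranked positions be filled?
P(28,4) = 28!/(28-4)! = 491400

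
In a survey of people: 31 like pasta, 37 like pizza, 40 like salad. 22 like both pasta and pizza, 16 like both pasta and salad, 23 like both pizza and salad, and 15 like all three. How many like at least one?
|A∪B∪C| = 31+37+40-22-16-23+15 = 62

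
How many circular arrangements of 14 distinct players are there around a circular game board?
Circular: fix one position, arrange the rest. (14-1)! = 6227020800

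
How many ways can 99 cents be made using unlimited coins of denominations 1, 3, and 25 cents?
Coefficient of x^99 in 1/(1-x^1) · 1/(1-x^3) · 1/(1-x^25). Case on j = number of 25-cent coins (j = 0..3); remainder r = 99 - 25j is made from {1,3} in ⌊r/3⌋+1 ways. r = 99, 74, 49, 24 → 34 + 25 + 17 + 9 = 85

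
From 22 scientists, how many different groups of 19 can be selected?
C(22,19) = 22!/(19!×3!) = 1540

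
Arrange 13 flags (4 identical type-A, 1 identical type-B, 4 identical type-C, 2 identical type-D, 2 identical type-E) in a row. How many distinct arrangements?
13! / (4! × 1! × 4! × 2! × 2!) = 2702700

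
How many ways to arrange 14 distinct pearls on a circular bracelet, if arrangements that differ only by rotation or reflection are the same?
(14-1)!/2 = 6227020800/2 = 3113510400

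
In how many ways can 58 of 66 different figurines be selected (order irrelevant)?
C(66,58) = 66!/(58!×8!) = 5743572120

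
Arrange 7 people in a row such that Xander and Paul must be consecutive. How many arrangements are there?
Treat the 2 as one block: (7-2+1)! × 2! = 720 × 2 = 1440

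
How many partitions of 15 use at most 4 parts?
By conjugation, equals partitions of 15 into parts ≤ 4. Let r_j(i) = number of partitions of i into parts ≤ j, for i = 0..15. r_1(i) = 1 for all i; r_j(i) = r_{j-1}(i) + r_j(i-j). Rows j = 2..4: ≤2: 1 1 2 2 3 3 4 4 5 5 6 6 7 7 8 8; ≤3: 1 1 2 3 4 5 7 8 10 12 14 16 19 21 24 27; ≤4: 1 1 2 3 5 6 9 11 15 18 23 27 34 39 47 54. r_4(15) = 54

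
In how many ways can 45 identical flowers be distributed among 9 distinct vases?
C(45+9-1, 9-1) = C(53, 8) = 886322710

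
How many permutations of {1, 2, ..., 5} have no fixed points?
!5 = Σ_{j=0}^{5} (-1)^j·5!/j! = 120 - 120 + 60 - 20 + 5 - 1 = 44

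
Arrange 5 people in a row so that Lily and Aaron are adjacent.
Treat as block: (5-1)! × 2! = 24 × 2 = 48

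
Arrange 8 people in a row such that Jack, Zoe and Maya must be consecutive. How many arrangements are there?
Treat the 3 as one block: (8-3+1)! × 3! = 720 × 6 = 4320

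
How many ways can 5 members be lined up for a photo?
5! = 120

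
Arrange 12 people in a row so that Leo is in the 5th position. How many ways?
Fix one position: (12-1)! = 39916800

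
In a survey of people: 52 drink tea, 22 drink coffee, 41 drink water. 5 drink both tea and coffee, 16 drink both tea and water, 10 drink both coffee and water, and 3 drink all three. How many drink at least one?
|A∪B∪C| = 52+22+41-5-16-10+3 = 87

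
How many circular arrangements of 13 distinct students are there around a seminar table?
Circular: fix one position, arrange the rest. (13-1)! = 479001600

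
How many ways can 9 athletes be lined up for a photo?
9! = 362880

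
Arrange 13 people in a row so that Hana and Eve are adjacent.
Treat as block: (13-1)! × 2! = 479001600 × 2 = 958003200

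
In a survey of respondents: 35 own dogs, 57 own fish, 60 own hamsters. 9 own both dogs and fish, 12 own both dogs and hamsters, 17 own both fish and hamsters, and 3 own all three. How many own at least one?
|A∪B∪C| = 35+57+60-9-12-17+3 = 117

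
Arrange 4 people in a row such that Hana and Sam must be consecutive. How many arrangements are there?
Treat the 2 as one block: (4-2+1)! × 2! = 6 × 2 = 12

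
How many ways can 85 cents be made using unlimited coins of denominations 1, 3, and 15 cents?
Coefficient of x^85 in 1/(1-x^1) · 1/(1-x^3) · 1/(1-x^15). Case on j = number of 15-cent coins (j = 0..5); remainder r = 85 - 15j is made from {1,3} in ⌊r/3⌋+1 ways. r = 85, 70, 55, 40, 25, 10 → 29 + 24 + 19 + 14 + 9 + 4 = 99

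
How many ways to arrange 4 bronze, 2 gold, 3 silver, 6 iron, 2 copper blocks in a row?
17! / (4! × 2! × 3! × 6! × 2!) = 857656800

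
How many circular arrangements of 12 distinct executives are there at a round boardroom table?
Circular: fix one position, arrange the rest. (12-1)! = 39916800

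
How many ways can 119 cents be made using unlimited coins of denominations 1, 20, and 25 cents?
Coefficient of x^119 in 1/(1-x^1) · 1/(1-x^20) · 1/(1-x^25). Case on j = number of 25-cent coins (j = 0..4); remainder r = 119 - 25j is made from {1,20} in ⌊r/20⌋+1 ways. r = 119, 94, 69, 44, 19 → 6 + 5 + 4 + 3 + 1 = 19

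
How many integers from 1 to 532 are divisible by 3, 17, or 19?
⌊532/3⌋+⌊532/17⌋+⌊532/19⌋ - ⌊532/51⌋-⌊532/57⌋-⌊532/323⌋ + ⌊532/969⌋ = 177+31+28 - 10-9-1 + 0 = 216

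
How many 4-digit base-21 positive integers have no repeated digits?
First digit: 20 choices (nonzero). Then descending: 20 × 20 × 19 × 18 = 136800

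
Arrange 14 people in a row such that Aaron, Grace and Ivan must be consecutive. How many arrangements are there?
Treat the 3 as one block: (14-3+1)! × 3! = 479001600 × 6 = 2874009600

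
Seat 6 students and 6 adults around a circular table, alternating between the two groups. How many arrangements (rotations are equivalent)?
Fix one of the students: (6-1)! ways for the remaining students, × 6! ways for the adults = 120 × 720 = 86400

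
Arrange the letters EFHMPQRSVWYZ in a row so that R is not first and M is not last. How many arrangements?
By inclusion-exclusion: 12! - 2×(12-1)! + (12-2)! = 479001600 - 79833600 + 3628800 = 402796800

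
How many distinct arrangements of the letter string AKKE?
4! / (1! × 2! × 1!) = 12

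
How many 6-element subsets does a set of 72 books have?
C(72,6) = 72!/(6!×66!) = 156238908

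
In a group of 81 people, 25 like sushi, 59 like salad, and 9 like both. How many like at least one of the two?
|A∪B| = |A| + |B| - |A∩B| = 25 + 59 - 9 = 75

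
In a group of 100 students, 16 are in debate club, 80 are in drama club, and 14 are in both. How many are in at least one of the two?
|A∪B| = |A| + |B| - |A∩B| = 16 + 80 - 14 = 82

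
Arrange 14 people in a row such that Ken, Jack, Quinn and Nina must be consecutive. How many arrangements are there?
Treat the 4 as one block: (14-4+1)! × 4! = 39916800 × 24 = 958003200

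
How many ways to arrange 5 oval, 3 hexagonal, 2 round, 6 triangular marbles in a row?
16! / (5! × 3! × 2! × 6!) = 20180160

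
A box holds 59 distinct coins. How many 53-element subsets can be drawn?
C(59,53) = 59!/(53!×6!) = 45057474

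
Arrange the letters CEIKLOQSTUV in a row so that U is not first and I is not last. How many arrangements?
By inclusion-exclusion: 11! - 2×(11-1)! + (11-2)! = 39916800 - 7257600 + 362880 = 33022080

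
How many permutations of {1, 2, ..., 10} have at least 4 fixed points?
Exactly j fixed points: C(10,j)·!(10-j); sum over j ≥ 4 (derangement numbers via !m = (m-1)·(!(m-1) + !(m-2)): !0..!6 = 1, 0, 1, 2, 9, 44, 265). Σ_{j=4}^{10} C(10,j)·!(10-j) = C(10,4)·!6 + C(10,5)·!5 + C(10,6)·!4 + C(10,7)·!3 + C(10,8)·!2 + C(10,9)·!1 + C(10,10)·!0 = 210·265 + 252·44 + 210·9 + 120·2 + 45·1 + 10·0 + 1·1 = 68914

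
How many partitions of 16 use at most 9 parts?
By conjugation, equals partitions of 16 into parts ≤ 9. Let r_j(i) = number of partitions of i into parts ≤ j, for i = 0..16. r_1(i) = 1 for all i; r_j(i) = r_{j-1}(i) + r_j(i-j). Rows j = 2..9: ≤2: 1 1 2 2 3 3 4 4 5 5 6 6 7 7 8 8 9; ≤3: 1 1 2 3 4 5 7 8 10 12 14 16 19 21 24 27 30; ≤4: 1 1 2 3 5 6 9 11 15 18 23 27 34 39 47 54 64; ≤5: 1 1 2 3 5 7 10 13 18 23 30 37 47 57 70 84 101; ≤6: 1 1 2 3 5 7 11 14 20 26 35 44 58 71 90 110 136; ≤7: 1 1 2 3 5 7 11 15 21 28 38 49 65 82 105 131 164; ≤8: 1 1 2 3 5 7 11 15 22 29 40 52 70 89 116 146 186; ≤9: 1 1 2 3 5 7 11 15 22 30 41 54 73 94 123 157 201. r_9(16) = 201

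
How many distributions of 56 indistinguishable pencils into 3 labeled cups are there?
C(56+3-1, 3-1) = C(58, 2) = 1653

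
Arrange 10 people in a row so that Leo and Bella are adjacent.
Treat as block: (10-1)! × 2! = 362880 × 2 = 725760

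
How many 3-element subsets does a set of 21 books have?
C(21,3) = 21!/(3!×18!) = 1330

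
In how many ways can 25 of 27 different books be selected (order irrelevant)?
C(27,25) = 27!/(25!×2!) = 351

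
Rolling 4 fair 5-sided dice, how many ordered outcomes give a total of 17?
Coefficient of x^17 in (x + x² + ... + x^5)^4. By inclusion-exclusion on dice exceeding 5: Σ_j (-1)^j C(4,j)·C(17-1-5j, 3) = C(4,0)·C(16,3) - C(4,1)·C(11,3) + C(4,2)·C(6,3) = 1·560 - 4·165 + 6·20 = 20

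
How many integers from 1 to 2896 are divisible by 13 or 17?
⌊2896/13⌋ + ⌊2896/17⌋ - ⌊2896/221⌋ = 222 + 170 - 13 = 379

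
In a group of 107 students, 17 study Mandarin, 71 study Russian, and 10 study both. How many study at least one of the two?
|A∪B| = |A| + |B| - |A∩B| = 17 + 71 - 10 = 78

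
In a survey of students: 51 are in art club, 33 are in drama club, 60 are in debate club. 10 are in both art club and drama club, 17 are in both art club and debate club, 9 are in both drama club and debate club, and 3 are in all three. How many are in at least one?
|A∪B∪C| = 51+33+60-10-17-9+3 = 111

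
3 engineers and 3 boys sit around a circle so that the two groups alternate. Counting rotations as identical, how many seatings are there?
Fix one of the engineers: (3-1)! ways for the remaining engineers, × 3! ways for the boys = 2 × 6 = 12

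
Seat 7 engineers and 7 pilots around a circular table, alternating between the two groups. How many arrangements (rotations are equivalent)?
Fix one of the engineers: (7-1)! ways for the remaining engineers, × 7! ways for the pilots = 720 × 5040 = 3628800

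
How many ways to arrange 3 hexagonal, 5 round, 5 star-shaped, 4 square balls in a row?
17! / (3! × 5! × 5! × 4!) = 171531360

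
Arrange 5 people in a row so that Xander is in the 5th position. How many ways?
Fix one position: (5-1)! = 24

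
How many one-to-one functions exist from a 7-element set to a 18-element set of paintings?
P(18,7) = 18!/(18-7)! = 160392960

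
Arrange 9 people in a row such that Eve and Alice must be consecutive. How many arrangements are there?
Treat the 2 as one block: (9-2+1)! × 2! = 40320 × 2 = 80640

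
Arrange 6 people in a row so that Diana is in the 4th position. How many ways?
Fix one position: (6-1)! = 120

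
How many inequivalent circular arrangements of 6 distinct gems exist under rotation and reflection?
(6-1)!/2 = 120/2 = 60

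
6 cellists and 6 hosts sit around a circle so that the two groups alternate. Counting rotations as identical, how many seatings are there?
Fix one of the cellists: (6-1)! ways for the remaining cellists, × 6! ways for the hosts = 120 × 720 = 86400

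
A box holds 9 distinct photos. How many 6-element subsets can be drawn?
C(9,6) = 9!/(6!×3!) = 84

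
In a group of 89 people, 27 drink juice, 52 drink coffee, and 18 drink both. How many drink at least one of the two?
|A∪B| = |A| + |B| - |A∩B| = 27 + 52 - 18 = 61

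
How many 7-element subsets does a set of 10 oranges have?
C(10,7) = 10!/(7!×3!) = 120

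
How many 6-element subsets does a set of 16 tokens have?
C(16,6) = 16!/(6!×10!) = 8008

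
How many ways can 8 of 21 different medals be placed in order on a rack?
P(21,8) = 21!/(21-8)! = 8204716800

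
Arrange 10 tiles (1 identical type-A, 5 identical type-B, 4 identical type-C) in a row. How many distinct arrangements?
10! / (1! × 5! × 4!) = 1260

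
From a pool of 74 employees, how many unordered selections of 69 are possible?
C(74,69) = 74!/(69!×5!) = 16108764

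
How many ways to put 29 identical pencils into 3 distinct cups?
C(29+3-1, 3-1) = C(31, 2) = 465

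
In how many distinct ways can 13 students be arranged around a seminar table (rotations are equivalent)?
Circular: fix one position, arrange the rest. (13-1)! = 479001600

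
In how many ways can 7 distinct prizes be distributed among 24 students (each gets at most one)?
P(24,7) = 24!/(24-7)! = 1744364160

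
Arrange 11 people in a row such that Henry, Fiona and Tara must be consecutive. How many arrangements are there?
Treat the 3 as one block: (11-3+1)! × 3! = 362880 × 6 = 2177280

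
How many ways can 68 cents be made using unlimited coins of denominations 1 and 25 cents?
Coefficient of x^68 in 1/(1-x^1) · 1/(1-x^25). Use j coins of 25 for j = 0..⌊68/25⌋ = 2, the rest in 1s: 2 + 1 = 3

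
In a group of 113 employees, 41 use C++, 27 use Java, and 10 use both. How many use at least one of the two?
|A∪B| = |A| + |B| - |A∩B| = 41 + 27 - 10 = 58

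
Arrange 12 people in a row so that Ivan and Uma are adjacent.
Treat as block: (12-1)! × 2! = 39916800 × 2 = 79833600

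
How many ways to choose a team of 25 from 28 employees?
C(28,25) = 28!/(25!×3!) = 3276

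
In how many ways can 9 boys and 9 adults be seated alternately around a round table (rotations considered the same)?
Fix one of the boys: (9-1)! ways for the remaining boys, × 9! ways for the adults = 40320 × 362880 = 14631321600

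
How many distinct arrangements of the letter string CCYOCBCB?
8! / (1! × 4! × 1! × 2!) = 840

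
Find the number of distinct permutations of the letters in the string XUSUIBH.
7! / (1! × 1! × 1! × 1! × 2! × 1!) = 2520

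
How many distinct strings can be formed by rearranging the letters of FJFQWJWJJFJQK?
13! / (2! × 3! × 1! × 2! × 5!) = 2162160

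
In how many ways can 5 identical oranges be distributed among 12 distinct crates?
C(5+12-1, 12-1) = C(16, 11) = 4368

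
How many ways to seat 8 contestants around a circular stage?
Circular: fix one position, arrange the rest. (8-1)! = 5040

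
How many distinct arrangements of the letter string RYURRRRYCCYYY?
13! / (1! × 2! × 5! × 5!) = 216216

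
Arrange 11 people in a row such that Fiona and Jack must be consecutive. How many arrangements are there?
Treat the 2 as one block: (11-2+1)! × 2! = 3628800 × 2 = 7257600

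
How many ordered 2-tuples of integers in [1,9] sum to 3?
Coefficient of x^3 in (x + x² + ... + x^9)^2. By inclusion-exclusion on dice exceeding 9: Σ_j (-1)^j C(2,j)·C(3-1-9j, 1) = C(2,0)·C(2,1) = 1·2 = 2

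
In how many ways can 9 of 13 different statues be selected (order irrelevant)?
C(13,9) = 13!/(9!×4!) = 715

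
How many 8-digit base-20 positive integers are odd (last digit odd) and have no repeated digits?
Last∈{1,3,5,7,9,11,13,15,17,19}. Last=0: 0. Last nonzero: 10×18×P(18,6) = 2405894400. Total = 2405894400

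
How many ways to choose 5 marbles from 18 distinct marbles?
C(18,5) = 18!/(5!×13!) = 8568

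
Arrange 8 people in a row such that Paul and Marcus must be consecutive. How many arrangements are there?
Treat the 2 as one block: (8-2+1)! × 2! = 5040 × 2 = 10080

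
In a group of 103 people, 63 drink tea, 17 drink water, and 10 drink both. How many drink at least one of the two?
|A∪B| = |A| + |B| - |A∩B| = 63 + 17 - 10 = 70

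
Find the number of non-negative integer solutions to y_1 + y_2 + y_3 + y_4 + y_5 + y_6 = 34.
C(34+6-1, 6-1) = C(39, 5) = 575757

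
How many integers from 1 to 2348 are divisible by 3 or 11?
⌊2348/3⌋ + ⌊2348/11⌋ - ⌊2348/33⌋ = 782 + 213 - 71 = 924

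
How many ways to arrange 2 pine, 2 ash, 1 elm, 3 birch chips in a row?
8! / (2! × 2! × 1! × 3!) = 1680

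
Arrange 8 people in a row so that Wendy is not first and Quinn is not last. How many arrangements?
By inclusion-exclusion: 8! - 2×(8-1)! + (8-2)! = 40320 - 10080 + 720 = 30960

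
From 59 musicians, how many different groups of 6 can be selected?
C(59,6) = 59!/(6!×53!) = 45057474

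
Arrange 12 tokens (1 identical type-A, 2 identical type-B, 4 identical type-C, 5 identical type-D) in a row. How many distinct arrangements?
12! / (1! × 2! × 4! × 5!) = 83160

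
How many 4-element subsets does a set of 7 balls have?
C(7,4) = 7!/(4!×3!) = 35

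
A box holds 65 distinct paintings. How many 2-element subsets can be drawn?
C(65,2) = 65!/(2!×63!) = 2080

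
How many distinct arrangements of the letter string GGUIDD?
6! / (1! × 2! × 1! × 2!) = 180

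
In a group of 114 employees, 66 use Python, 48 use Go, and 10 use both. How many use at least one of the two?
|A∪B| = |A| + |B| - |A∩B| = 66 + 48 - 10 = 104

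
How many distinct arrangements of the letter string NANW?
4! / (1! × 2! × 1!) = 12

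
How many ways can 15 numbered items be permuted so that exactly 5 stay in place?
Choose the 5 fixed points C(15,5) = 3003, derange the rest: !10 = Σ_{j=0}^{10} (-1)^j·10!/j! = 3628800 - 3628800 + 1814400 - 604800 + 151200 - 30240 + 5040 - 720 + 90 - 10 + 1 = 1334961. Product = 3003 × 1334961 = 4008887883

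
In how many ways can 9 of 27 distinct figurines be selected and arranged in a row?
P(27,9) = 27!/(27-9)! = 1700755056000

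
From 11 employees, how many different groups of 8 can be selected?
C(11,8) = 11!/(8!×3!) = 165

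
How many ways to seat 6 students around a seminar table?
Circular: fix one position, arrange the rest. (6-1)! = 120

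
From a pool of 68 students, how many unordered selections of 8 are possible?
C(68,8) = 68!/(8!×60!) = 7392009768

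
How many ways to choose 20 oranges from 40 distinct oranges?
C(40,20) = 40!/(20!×20!) = 137846528820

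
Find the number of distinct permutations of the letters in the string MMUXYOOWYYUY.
12! / (1! × 2! × 2! × 4! × 2! × 1!) = 2494800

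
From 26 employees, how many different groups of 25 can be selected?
C(26,25) = 26!/(25!×1!) = 26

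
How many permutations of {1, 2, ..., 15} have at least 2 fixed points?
Exactly j fixed points: C(15,j)·!(15-j); sum over j ≥ 2 (derangement numbers via !m = (m-1)·(!(m-1) + !(m-2)): !0..!13 = 1, 0, 1, 2, 9, 44, 265, 1854, 14833, 133496, 1334961, 14684570, 176214841, 2290792932). Σ_{j=2}^{15} C(15,j)·!(15-j) = C(15,2)·!13 + C(15,3)·!12 + C(15,4)·!11 + C(15,5)·!10 + C(15,6)·!9 + C(15,7)·!8 + C(15,8)·!7 + C(15,9)·!6 + C(15,10)·!5 + C(15,11)·!4 + C(15,12)·!3 + C(15,13)·!2 + C(15,14)·!1 + C(15,15)·!0 = 105·2290792932 + 455·176214841 + 1365·14684570 + 3003·1334961 + 5005·133496 + 6435·14833 + 6435·1854 + 5005·265 + 3003·44 + 1365·9 + 455·2 + 105·1 + 15·0 + 1·1 = 345541336531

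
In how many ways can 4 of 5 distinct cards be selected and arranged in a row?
P(5,4) = 5!/(5-4)! = 120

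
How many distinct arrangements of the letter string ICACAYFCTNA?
11! / (1! × 1! × 3! × 1! × 1! × 1! × 3!) = 1108800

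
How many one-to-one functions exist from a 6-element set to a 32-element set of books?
P(32,6) = 32!/(32-6)! = 652458240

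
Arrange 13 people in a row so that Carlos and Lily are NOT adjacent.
Total - adjacent = 13! - (13-1)!×2 = 6227020800 - 958003200 = 5269017600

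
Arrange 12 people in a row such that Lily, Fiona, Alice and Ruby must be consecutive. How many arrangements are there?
Treat the 4 as one block: (12-4+1)! × 4! = 362880 × 24 = 8709120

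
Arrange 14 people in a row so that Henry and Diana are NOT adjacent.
Total - adjacent = 14! - (14-1)!×2 = 87178291200 - 12454041600 = 74724249600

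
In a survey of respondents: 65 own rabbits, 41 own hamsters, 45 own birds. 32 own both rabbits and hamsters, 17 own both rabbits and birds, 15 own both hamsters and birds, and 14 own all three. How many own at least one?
|A∪B∪C| = 65+41+45-32-17-15+14 = 101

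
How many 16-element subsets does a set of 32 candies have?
C(32,16) = 32!/(16!×16!) = 601080390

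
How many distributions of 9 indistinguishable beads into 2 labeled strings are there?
C(9+2-1, 2-1) = C(10, 1) = 10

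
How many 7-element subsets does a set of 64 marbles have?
C(64,7) = 64!/(7!×57!) = 621216192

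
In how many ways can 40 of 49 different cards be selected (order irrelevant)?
C(49,40) = 49!/(40!×9!) = 2054455634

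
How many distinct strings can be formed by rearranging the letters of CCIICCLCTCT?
11! / (2! × 6! × 2! × 1!) = 13860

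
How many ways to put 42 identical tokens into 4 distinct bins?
C(42+4-1, 4-1) = C(45, 3) = 14190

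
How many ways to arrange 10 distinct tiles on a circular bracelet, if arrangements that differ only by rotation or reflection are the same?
(10-1)!/2 = 362880/2 = 181440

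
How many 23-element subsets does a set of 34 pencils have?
C(34,23) = 34!/(23!×11!) = 286097760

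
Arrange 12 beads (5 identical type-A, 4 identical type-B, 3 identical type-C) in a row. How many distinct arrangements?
12! / (5! × 4! × 3!) = 27720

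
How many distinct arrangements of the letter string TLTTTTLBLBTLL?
13! / (6! × 5! × 2!) = 36036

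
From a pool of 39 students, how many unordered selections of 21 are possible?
C(39,21) = 39!/(21!×18!) = 62359143990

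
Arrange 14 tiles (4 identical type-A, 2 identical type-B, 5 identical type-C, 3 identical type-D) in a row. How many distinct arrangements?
14! / (4! × 2! × 5! × 3!) = 2522520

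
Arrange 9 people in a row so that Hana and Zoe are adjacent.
Treat as block: (9-1)! × 2! = 40320 × 2 = 80640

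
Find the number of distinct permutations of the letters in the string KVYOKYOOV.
9! / (2! × 3! × 2! × 2!) = 7560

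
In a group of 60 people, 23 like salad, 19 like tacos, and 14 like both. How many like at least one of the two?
|A∪B| = |A| + |B| - |A∩B| = 23 + 19 - 14 = 28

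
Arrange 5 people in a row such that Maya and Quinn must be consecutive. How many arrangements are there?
Treat the 2 as one block: (5-2+1)! × 2! = 24 × 2 = 48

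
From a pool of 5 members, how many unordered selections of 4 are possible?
C(5,4) = 5!/(4!×1!) = 5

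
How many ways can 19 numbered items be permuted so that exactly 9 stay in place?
Choose the 9 fixed points C(19,9) = 92378, derange the rest: !10 = Σ_{j=0}^{10} (-1)^j·10!/j! = 3628800 - 3628800 + 1814400 - 604800 + 151200 - 30240 + 5040 - 720 + 90 - 10 + 1 = 1334961. Product = 92378 × 1334961 = 123321027258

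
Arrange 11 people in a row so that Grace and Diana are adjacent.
Treat as block: (11-1)! × 2! = 3628800 × 2 = 7257600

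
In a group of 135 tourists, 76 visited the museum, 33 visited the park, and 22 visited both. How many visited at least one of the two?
|A∪B| = |A| + |B| - |A∩B| = 76 + 33 - 22 = 87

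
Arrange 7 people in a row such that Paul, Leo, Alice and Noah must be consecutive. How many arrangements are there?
Treat the 4 as one block: (7-4+1)! × 4! = 24 × 24 = 576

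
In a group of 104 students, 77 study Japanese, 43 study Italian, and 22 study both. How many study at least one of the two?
|A∪B| = |A| + |B| - |A∩B| = 77 + 43 - 22 = 98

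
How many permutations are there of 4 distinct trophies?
4! = 24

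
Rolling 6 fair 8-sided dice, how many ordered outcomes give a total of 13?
Coefficient of x^13 in (x + x² + ... + x^8)^6. By inclusion-exclusion on dice exceeding 8: Σ_j (-1)^j C(6,j)·C(13-1-8j, 5) = C(6,0)·C(12,5) = 1·792 = 792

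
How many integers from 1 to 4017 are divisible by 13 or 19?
⌊4017/13⌋ + ⌊4017/19⌋ - ⌊4017/247⌋ = 309 + 211 - 16 = 504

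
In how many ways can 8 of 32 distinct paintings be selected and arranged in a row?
P(32,8) = 32!/(32-8)! = 424097856000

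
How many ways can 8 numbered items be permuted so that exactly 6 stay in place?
Choose the 6 fixed points C(8,6) = 28, derange the rest: !2 = Σ_{j=0}^{2} (-1)^j·2!/j! = 2 - 2 + 1 = 1. Product = 28 × 1 = 28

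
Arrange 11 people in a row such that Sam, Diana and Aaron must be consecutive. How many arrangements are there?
Treat the 3 as one block: (11-3+1)! × 3! = 362880 × 6 = 2177280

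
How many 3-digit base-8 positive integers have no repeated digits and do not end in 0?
Last digit: 7 nonzero choices. First digit: 6 (nonzero, ≠last). Middle 1: P(6,1) = 6. Total = 252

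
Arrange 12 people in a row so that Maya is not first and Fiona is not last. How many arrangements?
By inclusion-exclusion: 12! - 2×(12-1)! + (12-2)! = 479001600 - 79833600 + 3628800 = 402796800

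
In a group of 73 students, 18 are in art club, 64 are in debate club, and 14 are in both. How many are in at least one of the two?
|A∪B| = |A| + |B| - |A∩B| = 18 + 64 - 14 = 68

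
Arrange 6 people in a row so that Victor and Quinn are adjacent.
Treat as block: (6-1)! × 2! = 120 × 2 = 240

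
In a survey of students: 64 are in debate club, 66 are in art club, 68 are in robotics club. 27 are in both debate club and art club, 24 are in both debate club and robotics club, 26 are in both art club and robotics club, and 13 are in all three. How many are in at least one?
|A∪B∪C| = 64+66+68-27-24-26+13 = 134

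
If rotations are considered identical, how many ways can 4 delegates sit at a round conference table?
Circular: fix one position, arrange the rest. (4-1)! = 6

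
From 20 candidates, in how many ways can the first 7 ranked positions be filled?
P(20,7) = 20!/(20-7)! = 390700800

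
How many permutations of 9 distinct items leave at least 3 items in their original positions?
Exactly j fixed points: C(9,j)·!(9-j); sum over j ≥ 3 (derangement numbers via !m = (m-1)·(!(m-1) + !(m-2)): !0..!6 = 1, 0, 1, 2, 9, 44, 265). Σ_{j=3}^{9} C(9,j)·!(9-j) = C(9,3)·!6 + C(9,4)·!5 + C(9,5)·!4 + C(9,6)·!3 + C(9,7)·!2 + C(9,8)·!1 + C(9,9)·!0 = 84·265 + 126·44 + 126·9 + 84·2 + 36·1 + 9·0 + 1·1 = 29143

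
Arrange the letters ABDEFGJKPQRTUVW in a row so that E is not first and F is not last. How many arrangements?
By inclusion-exclusion: 15! - 2×(15-1)! + (15-2)! = 1307674368000 - 174356582400 + 6227020800 = 1139544806400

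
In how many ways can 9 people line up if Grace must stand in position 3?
Fix one position: (9-1)! = 40320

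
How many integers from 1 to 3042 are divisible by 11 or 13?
⌊3042/11⌋ + ⌊3042/13⌋ - ⌊3042/143⌋ = 276 + 234 - 21 = 489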